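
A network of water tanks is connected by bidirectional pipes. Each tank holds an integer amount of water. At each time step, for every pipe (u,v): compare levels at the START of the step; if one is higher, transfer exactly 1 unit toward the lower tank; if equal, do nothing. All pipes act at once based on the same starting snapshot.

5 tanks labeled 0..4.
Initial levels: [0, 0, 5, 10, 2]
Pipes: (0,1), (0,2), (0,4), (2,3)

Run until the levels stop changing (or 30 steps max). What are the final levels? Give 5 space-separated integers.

Step 1: flows [0=1,2->0,4->0,3->2] -> levels [2 0 5 9 1]
Step 2: flows [0->1,2->0,0->4,3->2] -> levels [1 1 5 8 2]
Step 3: flows [0=1,2->0,4->0,3->2] -> levels [3 1 5 7 1]
Step 4: flows [0->1,2->0,0->4,3->2] -> levels [2 2 5 6 2]
Step 5: flows [0=1,2->0,0=4,3->2] -> levels [3 2 5 5 2]
Step 6: flows [0->1,2->0,0->4,2=3] -> levels [2 3 4 5 3]
Step 7: flows [1->0,2->0,4->0,3->2] -> levels [5 2 4 4 2]
Step 8: flows [0->1,0->2,0->4,2=3] -> levels [2 3 5 4 3]
Step 9: flows [1->0,2->0,4->0,2->3] -> levels [5 2 3 5 2]
Step 10: flows [0->1,0->2,0->4,3->2] -> levels [2 3 5 4 3]
  -> period-2 cycle: step 10 state = step 8 state; never stabilizes
  -> state at step 30: (30-8) mod 2 = 0, same as step 8 -> [2 3 5 4 3]

Answer: 2 3 5 4 3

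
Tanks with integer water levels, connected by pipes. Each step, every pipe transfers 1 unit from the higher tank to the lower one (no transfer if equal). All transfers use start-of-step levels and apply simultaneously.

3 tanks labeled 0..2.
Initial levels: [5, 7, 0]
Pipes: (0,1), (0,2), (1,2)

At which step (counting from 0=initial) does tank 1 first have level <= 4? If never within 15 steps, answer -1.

Answer: 2

Derivation:
Step 1: flows [1->0,0->2,1->2] -> levels [5 5 2]
Step 2: flows [0=1,0->2,1->2] -> levels [4 4 4]
Tank 1 first reaches <=4 at step 2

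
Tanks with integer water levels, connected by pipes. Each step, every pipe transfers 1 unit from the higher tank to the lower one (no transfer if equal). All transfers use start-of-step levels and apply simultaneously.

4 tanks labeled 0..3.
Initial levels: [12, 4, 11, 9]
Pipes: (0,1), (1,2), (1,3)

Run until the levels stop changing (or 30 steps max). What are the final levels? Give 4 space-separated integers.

Step 1: flows [0->1,2->1,3->1] -> levels [11 7 10 8]
Step 2: flows [0->1,2->1,3->1] -> levels [10 10 9 7]
Step 3: flows [0=1,1->2,1->3] -> levels [10 8 10 8]
Step 4: flows [0->1,2->1,1=3] -> levels [9 10 9 8]
Step 5: flows [1->0,1->2,1->3] -> levels [10 7 10 9]
Step 6: flows [0->1,2->1,3->1] -> levels [9 10 9 8]
  -> period-2 cycle: step 6 state = step 4 state; never stabilizes
  -> state at step 30: (30-4) mod 2 = 0, same as step 4 -> [9 10 9 8]

Answer: 9 10 9 8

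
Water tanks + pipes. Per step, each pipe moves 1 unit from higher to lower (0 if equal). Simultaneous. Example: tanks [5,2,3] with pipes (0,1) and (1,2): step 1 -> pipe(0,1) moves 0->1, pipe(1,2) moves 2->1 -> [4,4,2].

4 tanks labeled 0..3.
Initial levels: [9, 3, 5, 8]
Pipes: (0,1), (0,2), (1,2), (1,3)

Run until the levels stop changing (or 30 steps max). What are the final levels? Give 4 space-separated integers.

Step 1: flows [0->1,0->2,2->1,3->1] -> levels [7 6 5 7]
Step 2: flows [0->1,0->2,1->2,3->1] -> levels [5 7 7 6]
Step 3: flows [1->0,2->0,1=2,1->3] -> levels [7 5 6 7]
Step 4: flows [0->1,0->2,2->1,3->1] -> levels [5 8 6 6]
Step 5: flows [1->0,2->0,1->2,1->3] -> levels [7 5 6 7]
  -> period-2 cycle: step 5 state = step 3 state; never stabilizes
  -> state at step 30: (30-3) mod 2 = 1, same as step 4 -> [5 8 6 6]

Answer: 5 8 6 6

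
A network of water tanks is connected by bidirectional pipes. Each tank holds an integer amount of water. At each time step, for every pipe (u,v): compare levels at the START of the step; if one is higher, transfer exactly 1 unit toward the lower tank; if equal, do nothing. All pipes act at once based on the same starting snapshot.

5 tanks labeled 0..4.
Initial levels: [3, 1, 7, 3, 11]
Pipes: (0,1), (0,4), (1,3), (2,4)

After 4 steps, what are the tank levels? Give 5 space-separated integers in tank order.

Step 1: flows [0->1,4->0,3->1,4->2] -> levels [3 3 8 2 9]
Step 2: flows [0=1,4->0,1->3,4->2] -> levels [4 2 9 3 7]
Step 3: flows [0->1,4->0,3->1,2->4] -> levels [4 4 8 2 7]
Step 4: flows [0=1,4->0,1->3,2->4] -> levels [5 3 7 3 7]

Answer: 5 3 7 3 7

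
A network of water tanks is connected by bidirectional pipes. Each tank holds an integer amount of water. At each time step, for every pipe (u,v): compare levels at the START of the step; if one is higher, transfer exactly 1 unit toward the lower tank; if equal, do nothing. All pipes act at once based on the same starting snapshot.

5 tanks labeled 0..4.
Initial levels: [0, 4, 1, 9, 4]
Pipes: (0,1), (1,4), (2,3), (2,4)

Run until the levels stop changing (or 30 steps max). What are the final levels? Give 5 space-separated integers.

Step 1: flows [1->0,1=4,3->2,4->2] -> levels [1 3 3 8 3]
Step 2: flows [1->0,1=4,3->2,2=4] -> levels [2 2 4 7 3]
Step 3: flows [0=1,4->1,3->2,2->4] -> levels [2 3 4 6 3]
Step 4: flows [1->0,1=4,3->2,2->4] -> levels [3 2 4 5 4]
Step 5: flows [0->1,4->1,3->2,2=4] -> levels [2 4 5 4 3]
Step 6: flows [1->0,1->4,2->3,2->4] -> levels [3 2 3 5 5]
Step 7: flows [0->1,4->1,3->2,4->2] -> levels [2 4 5 4 3]
  -> period-2 cycle: step 7 state = step 5 state; never stabilizes
  -> state at step 30: (30-5) mod 2 = 1, same as step 6 -> [3 2 3 5 5]

Answer: 3 2 3 5 5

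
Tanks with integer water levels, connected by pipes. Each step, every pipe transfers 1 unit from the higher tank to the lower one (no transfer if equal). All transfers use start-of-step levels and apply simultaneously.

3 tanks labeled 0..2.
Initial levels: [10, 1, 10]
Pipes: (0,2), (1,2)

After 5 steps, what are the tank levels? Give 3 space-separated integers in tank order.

Step 1: flows [0=2,2->1] -> levels [10 2 9]
Step 2: flows [0->2,2->1] -> levels [9 3 9]
Step 3: flows [0=2,2->1] -> levels [9 4 8]
Step 4: flows [0->2,2->1] -> levels [8 5 8]
Step 5: flows [0=2,2->1] -> levels [8 6 7]

Answer: 8 6 7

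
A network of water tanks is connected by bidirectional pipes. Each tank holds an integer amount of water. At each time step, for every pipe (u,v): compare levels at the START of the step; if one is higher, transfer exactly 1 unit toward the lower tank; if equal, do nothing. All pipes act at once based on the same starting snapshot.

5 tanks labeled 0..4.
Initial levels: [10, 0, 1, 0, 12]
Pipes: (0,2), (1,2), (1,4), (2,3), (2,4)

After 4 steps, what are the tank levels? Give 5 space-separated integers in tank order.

Answer: 6 5 5 3 4

Derivation:
Step 1: flows [0->2,2->1,4->1,2->3,4->2] -> levels [9 2 1 1 10]
Step 2: flows [0->2,1->2,4->1,2=3,4->2] -> levels [8 2 4 1 8]
Step 3: flows [0->2,2->1,4->1,2->3,4->2] -> levels [7 4 4 2 6]
Step 4: flows [0->2,1=2,4->1,2->3,4->2] -> levels [6 5 5 3 4]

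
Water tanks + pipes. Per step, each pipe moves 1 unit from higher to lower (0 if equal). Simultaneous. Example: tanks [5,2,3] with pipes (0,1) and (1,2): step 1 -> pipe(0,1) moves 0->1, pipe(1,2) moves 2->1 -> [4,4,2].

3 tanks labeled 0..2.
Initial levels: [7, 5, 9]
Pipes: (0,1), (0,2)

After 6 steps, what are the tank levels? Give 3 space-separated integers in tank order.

Answer: 7 7 7

Derivation:
Step 1: flows [0->1,2->0] -> levels [7 6 8]
Step 2: flows [0->1,2->0] -> levels [7 7 7]
Step 3: flows [0=1,0=2] -> levels [7 7 7]
  -> stable; steps 4..6 unchanged -> [7 7 7]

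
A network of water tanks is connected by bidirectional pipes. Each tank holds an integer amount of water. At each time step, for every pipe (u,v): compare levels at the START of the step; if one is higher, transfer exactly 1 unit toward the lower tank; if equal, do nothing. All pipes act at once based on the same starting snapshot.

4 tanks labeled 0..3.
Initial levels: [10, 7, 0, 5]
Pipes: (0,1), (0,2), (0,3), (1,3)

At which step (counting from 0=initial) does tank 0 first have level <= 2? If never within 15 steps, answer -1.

Step 1: flows [0->1,0->2,0->3,1->3] -> levels [7 7 1 7]
Step 2: flows [0=1,0->2,0=3,1=3] -> levels [6 7 2 7]
Step 3: flows [1->0,0->2,3->0,1=3] -> levels [7 6 3 6]
Step 4: flows [0->1,0->2,0->3,1=3] -> levels [4 7 4 7]
Step 5: flows [1->0,0=2,3->0,1=3] -> levels [6 6 4 6]
Step 6: flows [0=1,0->2,0=3,1=3] -> levels [5 6 5 6]
Step 7: flows [1->0,0=2,3->0,1=3] -> levels [7 5 5 5]
Step 8: flows [0->1,0->2,0->3,1=3] -> levels [4 6 6 6]
Step 9: flows [1->0,2->0,3->0,1=3] -> levels [7 5 5 5]
  -> period-2 cycle (repeats step 7); tank 0 never drops to <=2
Tank 0 never reaches <=2 within 15 steps

Answer: -1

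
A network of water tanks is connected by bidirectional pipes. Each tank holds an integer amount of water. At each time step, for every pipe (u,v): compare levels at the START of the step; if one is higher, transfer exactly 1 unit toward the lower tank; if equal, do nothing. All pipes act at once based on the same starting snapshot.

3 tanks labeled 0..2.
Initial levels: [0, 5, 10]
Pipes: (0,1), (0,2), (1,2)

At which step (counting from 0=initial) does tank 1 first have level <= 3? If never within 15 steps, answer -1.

Step 1: flows [1->0,2->0,2->1] -> levels [2 5 8]
Step 2: flows [1->0,2->0,2->1] -> levels [4 5 6]
Step 3: flows [1->0,2->0,2->1] -> levels [6 5 4]
Step 4: flows [0->1,0->2,1->2] -> levels [4 5 6]
  -> period-2 cycle (repeats step 2); tank 1 never drops to <=3
Tank 1 never reaches <=3 within 15 steps

Answer: -1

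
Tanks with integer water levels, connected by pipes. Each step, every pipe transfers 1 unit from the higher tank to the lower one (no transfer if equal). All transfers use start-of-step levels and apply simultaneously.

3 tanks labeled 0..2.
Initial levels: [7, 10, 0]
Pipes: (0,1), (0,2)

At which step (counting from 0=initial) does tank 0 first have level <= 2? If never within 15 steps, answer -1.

Step 1: flows [1->0,0->2] -> levels [7 9 1]
Step 2: flows [1->0,0->2] -> levels [7 8 2]
Step 3: flows [1->0,0->2] -> levels [7 7 3]
Step 4: flows [0=1,0->2] -> levels [6 7 4]
Step 5: flows [1->0,0->2] -> levels [6 6 5]
Step 6: flows [0=1,0->2] -> levels [5 6 6]
Step 7: flows [1->0,2->0] -> levels [7 5 5]
Step 8: flows [0->1,0->2] -> levels [5 6 6]
  -> period-2 cycle (repeats step 6); tank 0 never drops to <=2
Tank 0 never reaches <=2 within 15 steps

Answer: -1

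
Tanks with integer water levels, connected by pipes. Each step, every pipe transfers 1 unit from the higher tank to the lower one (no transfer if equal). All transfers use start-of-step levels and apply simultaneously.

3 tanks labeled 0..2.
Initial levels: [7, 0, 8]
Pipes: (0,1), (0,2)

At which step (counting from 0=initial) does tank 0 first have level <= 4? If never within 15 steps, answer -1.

Answer: -1

Derivation:
Step 1: flows [0->1,2->0] -> levels [7 1 7]
Step 2: flows [0->1,0=2] -> levels [6 2 7]
Step 3: flows [0->1,2->0] -> levels [6 3 6]
Step 4: flows [0->1,0=2] -> levels [5 4 6]
Step 5: flows [0->1,2->0] -> levels [5 5 5]
Step 6: flows [0=1,0=2] -> levels [5 5 5]
  -> stable; tank 0 stays at 5 > 4
Tank 0 never reaches <=4 within 15 steps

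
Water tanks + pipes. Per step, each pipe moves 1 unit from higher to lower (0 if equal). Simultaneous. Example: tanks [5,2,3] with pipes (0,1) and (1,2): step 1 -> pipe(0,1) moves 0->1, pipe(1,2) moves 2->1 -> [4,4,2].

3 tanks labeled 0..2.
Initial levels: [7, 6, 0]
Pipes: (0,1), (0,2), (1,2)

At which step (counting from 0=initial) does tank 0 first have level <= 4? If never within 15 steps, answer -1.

Answer: 3

Derivation:
Step 1: flows [0->1,0->2,1->2] -> levels [5 6 2]
Step 2: flows [1->0,0->2,1->2] -> levels [5 4 4]
Step 3: flows [0->1,0->2,1=2] -> levels [3 5 5]
Tank 0 first reaches <=4 at step 3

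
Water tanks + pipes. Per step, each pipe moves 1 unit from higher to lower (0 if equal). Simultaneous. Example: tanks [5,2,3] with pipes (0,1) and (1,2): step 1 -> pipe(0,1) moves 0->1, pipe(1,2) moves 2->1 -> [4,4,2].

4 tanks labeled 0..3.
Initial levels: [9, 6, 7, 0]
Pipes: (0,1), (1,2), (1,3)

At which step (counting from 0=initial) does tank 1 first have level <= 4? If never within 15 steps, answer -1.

Answer: 4

Derivation:
Step 1: flows [0->1,2->1,1->3] -> levels [8 7 6 1]
Step 2: flows [0->1,1->2,1->3] -> levels [7 6 7 2]
Step 3: flows [0->1,2->1,1->3] -> levels [6 7 6 3]
Step 4: flows [1->0,1->2,1->3] -> levels [7 4 7 4]
Tank 1 first reaches <=4 at step 4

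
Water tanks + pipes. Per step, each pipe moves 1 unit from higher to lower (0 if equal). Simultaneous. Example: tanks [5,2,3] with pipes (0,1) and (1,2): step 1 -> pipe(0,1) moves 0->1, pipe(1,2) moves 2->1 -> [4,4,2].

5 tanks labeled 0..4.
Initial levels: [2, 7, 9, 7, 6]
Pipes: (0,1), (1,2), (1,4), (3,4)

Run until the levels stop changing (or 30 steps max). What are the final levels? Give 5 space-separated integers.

Step 1: flows [1->0,2->1,1->4,3->4] -> levels [3 6 8 6 8]
Step 2: flows [1->0,2->1,4->1,4->3] -> levels [4 7 7 7 6]
Step 3: flows [1->0,1=2,1->4,3->4] -> levels [5 5 7 6 8]
Step 4: flows [0=1,2->1,4->1,4->3] -> levels [5 7 6 7 6]
Step 5: flows [1->0,1->2,1->4,3->4] -> levels [6 4 7 6 8]
Step 6: flows [0->1,2->1,4->1,4->3] -> levels [5 7 6 7 6]
  -> period-2 cycle: step 6 state = step 4 state; never stabilizes
  -> state at step 30: (30-4) mod 2 = 0, same as step 4 -> [5 7 6 7 6]

Answer: 5 7 6 7 6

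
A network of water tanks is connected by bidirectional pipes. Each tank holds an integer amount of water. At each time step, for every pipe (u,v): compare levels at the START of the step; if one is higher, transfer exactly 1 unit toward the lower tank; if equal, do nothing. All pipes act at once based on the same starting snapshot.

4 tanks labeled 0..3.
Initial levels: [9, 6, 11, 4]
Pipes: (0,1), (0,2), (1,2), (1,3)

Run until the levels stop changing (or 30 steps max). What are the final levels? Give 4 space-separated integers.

Answer: 7 9 7 7

Derivation:
Step 1: flows [0->1,2->0,2->1,1->3] -> levels [9 7 9 5]
Step 2: flows [0->1,0=2,2->1,1->3] -> levels [8 8 8 6]
Step 3: flows [0=1,0=2,1=2,1->3] -> levels [8 7 8 7]
Step 4: flows [0->1,0=2,2->1,1=3] -> levels [7 9 7 7]
Step 5: flows [1->0,0=2,1->2,1->3] -> levels [8 6 8 8]
Step 6: flows [0->1,0=2,2->1,3->1] -> levels [7 9 7 7]
  -> period-2 cycle: step 6 state = step 4 state; never stabilizes
  -> state at step 30: (30-4) mod 2 = 0, same as step 4 -> [7 9 7 7]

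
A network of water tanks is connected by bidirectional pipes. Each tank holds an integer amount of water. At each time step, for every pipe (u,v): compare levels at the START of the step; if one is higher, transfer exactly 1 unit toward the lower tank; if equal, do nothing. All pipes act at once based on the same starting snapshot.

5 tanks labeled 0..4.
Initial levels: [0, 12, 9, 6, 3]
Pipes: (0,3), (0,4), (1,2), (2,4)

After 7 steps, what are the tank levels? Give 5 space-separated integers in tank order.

Answer: 5 7 7 5 6

Derivation:
Step 1: flows [3->0,4->0,1->2,2->4] -> levels [2 11 9 5 3]
Step 2: flows [3->0,4->0,1->2,2->4] -> levels [4 10 9 4 3]
Step 3: flows [0=3,0->4,1->2,2->4] -> levels [3 9 9 4 5]
Step 4: flows [3->0,4->0,1=2,2->4] -> levels [5 9 8 3 5]
Step 5: flows [0->3,0=4,1->2,2->4] -> levels [4 8 8 4 6]
Step 6: flows [0=3,4->0,1=2,2->4] -> levels [5 8 7 4 6]
Step 7: flows [0->3,4->0,1->2,2->4] -> levels [5 7 7 5 6]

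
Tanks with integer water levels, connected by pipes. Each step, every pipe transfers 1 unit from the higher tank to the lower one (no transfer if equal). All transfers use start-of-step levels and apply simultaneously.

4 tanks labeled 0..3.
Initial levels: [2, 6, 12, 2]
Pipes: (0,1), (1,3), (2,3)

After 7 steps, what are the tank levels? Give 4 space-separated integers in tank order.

Answer: 5 6 6 5

Derivation:
Step 1: flows [1->0,1->3,2->3] -> levels [3 4 11 4]
Step 2: flows [1->0,1=3,2->3] -> levels [4 3 10 5]
Step 3: flows [0->1,3->1,2->3] -> levels [3 5 9 5]
Step 4: flows [1->0,1=3,2->3] -> levels [4 4 8 6]
Step 5: flows [0=1,3->1,2->3] -> levels [4 5 7 6]
Step 6: flows [1->0,3->1,2->3] -> levels [5 5 6 6]
Step 7: flows [0=1,3->1,2=3] -> levels [5 6 6 5]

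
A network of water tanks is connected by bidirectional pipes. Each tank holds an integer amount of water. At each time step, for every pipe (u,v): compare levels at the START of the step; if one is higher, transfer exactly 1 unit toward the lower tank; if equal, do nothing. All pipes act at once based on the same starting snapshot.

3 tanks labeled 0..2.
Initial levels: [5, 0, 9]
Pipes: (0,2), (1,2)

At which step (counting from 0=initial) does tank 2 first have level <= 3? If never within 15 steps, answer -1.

Answer: -1

Derivation:
Step 1: flows [2->0,2->1] -> levels [6 1 7]
Step 2: flows [2->0,2->1] -> levels [7 2 5]
Step 3: flows [0->2,2->1] -> levels [6 3 5]
Step 4: flows [0->2,2->1] -> levels [5 4 5]
Step 5: flows [0=2,2->1] -> levels [5 5 4]
Step 6: flows [0->2,1->2] -> levels [4 4 6]
Step 7: flows [2->0,2->1] -> levels [5 5 4]
  -> period-2 cycle (repeats step 5); tank 2 never drops to <=3
Tank 2 never reaches <=3 within 15 steps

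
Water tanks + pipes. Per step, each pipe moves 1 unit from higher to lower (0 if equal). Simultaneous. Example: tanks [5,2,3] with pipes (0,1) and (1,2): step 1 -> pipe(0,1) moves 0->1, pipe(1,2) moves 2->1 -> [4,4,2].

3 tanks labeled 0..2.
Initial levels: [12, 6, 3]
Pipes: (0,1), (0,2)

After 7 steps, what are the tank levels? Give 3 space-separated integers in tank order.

Answer: 7 7 7

Derivation:
Step 1: flows [0->1,0->2] -> levels [10 7 4]
Step 2: flows [0->1,0->2] -> levels [8 8 5]
Step 3: flows [0=1,0->2] -> levels [7 8 6]
Step 4: flows [1->0,0->2] -> levels [7 7 7]
Step 5: flows [0=1,0=2] -> levels [7 7 7]
  -> stable; steps 6..7 unchanged -> [7 7 7]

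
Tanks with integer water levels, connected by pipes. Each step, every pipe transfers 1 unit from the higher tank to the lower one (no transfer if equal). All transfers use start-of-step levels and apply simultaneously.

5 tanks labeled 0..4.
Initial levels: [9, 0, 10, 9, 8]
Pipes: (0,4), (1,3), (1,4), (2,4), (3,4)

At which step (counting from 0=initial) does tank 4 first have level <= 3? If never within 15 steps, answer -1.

Step 1: flows [0->4,3->1,4->1,2->4,3->4] -> levels [8 2 9 7 10]
Step 2: flows [4->0,3->1,4->1,4->2,4->3] -> levels [9 4 10 7 6]
Step 3: flows [0->4,3->1,4->1,2->4,3->4] -> levels [8 6 9 5 8]
Step 4: flows [0=4,1->3,4->1,2->4,4->3] -> levels [8 6 8 7 7]
Step 5: flows [0->4,3->1,4->1,2->4,3=4] -> levels [7 8 7 6 8]
Step 6: flows [4->0,1->3,1=4,4->2,4->3] -> levels [8 7 8 8 5]
Step 7: flows [0->4,3->1,1->4,2->4,3->4] -> levels [7 7 7 6 9]
Step 8: flows [4->0,1->3,4->1,4->2,4->3] -> levels [8 7 8 8 5]
  -> period-2 cycle (repeats step 6); tank 4 never drops to <=3
Tank 4 never reaches <=3 within 15 steps

Answer: -1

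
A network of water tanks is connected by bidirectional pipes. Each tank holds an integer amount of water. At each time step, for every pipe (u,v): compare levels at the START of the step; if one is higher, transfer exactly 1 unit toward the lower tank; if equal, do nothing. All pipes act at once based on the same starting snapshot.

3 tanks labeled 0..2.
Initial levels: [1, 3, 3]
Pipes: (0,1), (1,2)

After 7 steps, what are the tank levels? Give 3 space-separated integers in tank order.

Step 1: flows [1->0,1=2] -> levels [2 2 3]
Step 2: flows [0=1,2->1] -> levels [2 3 2]
Step 3: flows [1->0,1->2] -> levels [3 1 3]
Step 4: flows [0->1,2->1] -> levels [2 3 2]
  -> period-2 cycle: step 4 state = step 2 state
  -> state at step 7: (7-2) mod 2 = 1, same as step 3 -> [3 1 3]

Answer: 3 1 3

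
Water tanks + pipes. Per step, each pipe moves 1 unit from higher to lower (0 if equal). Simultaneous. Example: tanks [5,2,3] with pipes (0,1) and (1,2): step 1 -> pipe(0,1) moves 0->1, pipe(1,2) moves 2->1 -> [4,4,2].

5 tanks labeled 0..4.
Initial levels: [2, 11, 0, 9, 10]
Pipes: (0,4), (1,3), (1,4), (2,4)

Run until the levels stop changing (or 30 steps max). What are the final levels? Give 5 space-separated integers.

Answer: 6 8 6 7 5

Derivation:
Step 1: flows [4->0,1->3,1->4,4->2] -> levels [3 9 1 10 9]
Step 2: flows [4->0,3->1,1=4,4->2] -> levels [4 10 2 9 7]
Step 3: flows [4->0,1->3,1->4,4->2] -> levels [5 8 3 10 6]
Step 4: flows [4->0,3->1,1->4,4->2] -> levels [6 8 4 9 5]
Step 5: flows [0->4,3->1,1->4,4->2] -> levels [5 8 5 8 6]
Step 6: flows [4->0,1=3,1->4,4->2] -> levels [6 7 6 8 5]
Step 7: flows [0->4,3->1,1->4,2->4] -> levels [5 7 5 7 8]
Step 8: flows [4->0,1=3,4->1,4->2] -> levels [6 8 6 7 5]
Step 9: flows [0->4,1->3,1->4,2->4] -> levels [5 6 5 8 8]
Step 10: flows [4->0,3->1,4->1,4->2] -> levels [6 8 6 7 5]
  -> period-2 cycle: step 10 state = step 8 state; never stabilizes
  -> state at step 30: (30-8) mod 2 = 0, same as step 8 -> [6 8 6 7 5]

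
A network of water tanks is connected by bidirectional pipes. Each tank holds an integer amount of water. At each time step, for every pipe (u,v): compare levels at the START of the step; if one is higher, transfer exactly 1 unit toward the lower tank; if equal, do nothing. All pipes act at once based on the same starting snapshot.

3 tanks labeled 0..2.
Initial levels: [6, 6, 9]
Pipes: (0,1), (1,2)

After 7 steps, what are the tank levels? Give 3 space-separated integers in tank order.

Answer: 7 7 7

Derivation:
Step 1: flows [0=1,2->1] -> levels [6 7 8]
Step 2: flows [1->0,2->1] -> levels [7 7 7]
Step 3: flows [0=1,1=2] -> levels [7 7 7]
  -> stable; steps 4..7 unchanged -> [7 7 7]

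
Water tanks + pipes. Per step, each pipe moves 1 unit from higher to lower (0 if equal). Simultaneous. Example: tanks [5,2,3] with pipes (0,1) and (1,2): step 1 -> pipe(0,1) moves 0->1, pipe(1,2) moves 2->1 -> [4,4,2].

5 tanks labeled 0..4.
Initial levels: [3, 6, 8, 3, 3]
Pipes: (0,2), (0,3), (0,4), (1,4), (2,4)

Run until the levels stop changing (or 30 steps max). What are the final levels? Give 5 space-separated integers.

Answer: 6 4 4 4 5

Derivation:
Step 1: flows [2->0,0=3,0=4,1->4,2->4] -> levels [4 5 6 3 5]
Step 2: flows [2->0,0->3,4->0,1=4,2->4] -> levels [5 5 4 4 5]
Step 3: flows [0->2,0->3,0=4,1=4,4->2] -> levels [3 5 6 5 4]
Step 4: flows [2->0,3->0,4->0,1->4,2->4] -> levels [6 4 4 4 5]
Step 5: flows [0->2,0->3,0->4,4->1,4->2] -> levels [3 5 6 5 4]
  -> period-2 cycle: step 5 state = step 3 state; never stabilizes
  -> state at step 30: (30-3) mod 2 = 1, same as step 4 -> [6 4 4 4 5]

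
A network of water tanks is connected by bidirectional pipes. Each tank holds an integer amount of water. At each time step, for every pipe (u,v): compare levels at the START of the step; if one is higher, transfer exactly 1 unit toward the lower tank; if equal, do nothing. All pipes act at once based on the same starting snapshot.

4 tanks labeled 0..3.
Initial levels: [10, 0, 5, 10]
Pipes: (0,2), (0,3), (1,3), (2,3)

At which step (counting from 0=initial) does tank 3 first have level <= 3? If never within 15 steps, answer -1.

Step 1: flows [0->2,0=3,3->1,3->2] -> levels [9 1 7 8]
Step 2: flows [0->2,0->3,3->1,3->2] -> levels [7 2 9 7]
Step 3: flows [2->0,0=3,3->1,2->3] -> levels [8 3 7 7]
Step 4: flows [0->2,0->3,3->1,2=3] -> levels [6 4 8 7]
Step 5: flows [2->0,3->0,3->1,2->3] -> levels [8 5 6 6]
Step 6: flows [0->2,0->3,3->1,2=3] -> levels [6 6 7 6]
Step 7: flows [2->0,0=3,1=3,2->3] -> levels [7 6 5 7]
Step 8: flows [0->2,0=3,3->1,3->2] -> levels [6 7 7 5]
Step 9: flows [2->0,0->3,1->3,2->3] -> levels [6 6 5 8]
Step 10: flows [0->2,3->0,3->1,3->2] -> levels [6 7 7 5]
  -> period-2 cycle (repeats step 8); tank 3 never drops to <=3
Tank 3 never reaches <=3 within 15 steps

Answer: -1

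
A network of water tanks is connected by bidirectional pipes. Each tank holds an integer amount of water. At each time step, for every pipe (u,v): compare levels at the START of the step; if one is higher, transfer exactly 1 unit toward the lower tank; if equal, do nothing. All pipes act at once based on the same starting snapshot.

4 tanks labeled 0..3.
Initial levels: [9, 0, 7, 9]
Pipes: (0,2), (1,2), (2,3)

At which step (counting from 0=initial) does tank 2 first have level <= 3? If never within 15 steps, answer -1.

Answer: -1

Derivation:
Step 1: flows [0->2,2->1,3->2] -> levels [8 1 8 8]
Step 2: flows [0=2,2->1,2=3] -> levels [8 2 7 8]
Step 3: flows [0->2,2->1,3->2] -> levels [7 3 8 7]
Step 4: flows [2->0,2->1,2->3] -> levels [8 4 5 8]
Step 5: flows [0->2,2->1,3->2] -> levels [7 5 6 7]
Step 6: flows [0->2,2->1,3->2] -> levels [6 6 7 6]
Step 7: flows [2->0,2->1,2->3] -> levels [7 7 4 7]
Step 8: flows [0->2,1->2,3->2] -> levels [6 6 7 6]
  -> period-2 cycle (repeats step 6); tank 2 never drops to <=3
Tank 2 never reaches <=3 within 15 steps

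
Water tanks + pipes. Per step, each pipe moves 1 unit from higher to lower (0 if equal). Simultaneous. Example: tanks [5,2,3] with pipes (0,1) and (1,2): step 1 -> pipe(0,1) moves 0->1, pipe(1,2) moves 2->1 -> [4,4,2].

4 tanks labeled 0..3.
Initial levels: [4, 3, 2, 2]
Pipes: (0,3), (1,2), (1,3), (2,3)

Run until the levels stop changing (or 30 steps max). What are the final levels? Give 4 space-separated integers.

Answer: 4 3 3 1

Derivation:
Step 1: flows [0->3,1->2,1->3,2=3] -> levels [3 1 3 4]
Step 2: flows [3->0,2->1,3->1,3->2] -> levels [4 3 3 1]
Step 3: flows [0->3,1=2,1->3,2->3] -> levels [3 2 2 4]
Step 4: flows [3->0,1=2,3->1,3->2] -> levels [4 3 3 1]
  -> period-2 cycle: step 4 state = step 2 state; never stabilizes
  -> state at step 30: (30-2) mod 2 = 0, same as step 2 -> [4 3 3 1]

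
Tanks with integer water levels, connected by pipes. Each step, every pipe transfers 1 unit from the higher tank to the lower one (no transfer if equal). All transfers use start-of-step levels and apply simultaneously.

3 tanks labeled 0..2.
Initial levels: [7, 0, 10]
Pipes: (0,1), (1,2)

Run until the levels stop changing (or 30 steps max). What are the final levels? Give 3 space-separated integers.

Answer: 5 7 5

Derivation:
Step 1: flows [0->1,2->1] -> levels [6 2 9]
Step 2: flows [0->1,2->1] -> levels [5 4 8]
Step 3: flows [0->1,2->1] -> levels [4 6 7]
Step 4: flows [1->0,2->1] -> levels [5 6 6]
Step 5: flows [1->0,1=2] -> levels [6 5 6]
Step 6: flows [0->1,2->1] -> levels [5 7 5]
Step 7: flows [1->0,1->2] -> levels [6 5 6]
  -> period-2 cycle: step 7 state = step 5 state; never stabilizes
  -> state at step 30: (30-5) mod 2 = 1, same as step 6 -> [5 7 5]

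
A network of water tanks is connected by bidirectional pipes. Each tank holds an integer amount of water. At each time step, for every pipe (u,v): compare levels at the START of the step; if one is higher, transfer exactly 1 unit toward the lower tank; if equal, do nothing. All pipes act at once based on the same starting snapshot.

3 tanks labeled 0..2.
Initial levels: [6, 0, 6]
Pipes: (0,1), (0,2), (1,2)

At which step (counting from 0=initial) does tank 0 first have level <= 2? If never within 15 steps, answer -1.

Answer: -1

Derivation:
Step 1: flows [0->1,0=2,2->1] -> levels [5 2 5]
Step 2: flows [0->1,0=2,2->1] -> levels [4 4 4]
Step 3: flows [0=1,0=2,1=2] -> levels [4 4 4]
  -> stable; tank 0 stays at 4 > 2
Tank 0 never reaches <=2 within 15 steps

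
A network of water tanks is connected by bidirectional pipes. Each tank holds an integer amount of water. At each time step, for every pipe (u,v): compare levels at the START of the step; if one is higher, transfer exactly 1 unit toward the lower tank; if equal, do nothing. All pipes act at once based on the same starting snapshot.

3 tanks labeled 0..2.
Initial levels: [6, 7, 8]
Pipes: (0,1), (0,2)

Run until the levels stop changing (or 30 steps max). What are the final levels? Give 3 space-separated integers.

Step 1: flows [1->0,2->0] -> levels [8 6 7]
Step 2: flows [0->1,0->2] -> levels [6 7 8]
  -> period-2 cycle: step 2 state = step 0 state; never stabilizes
  -> state at step 30: (30-0) mod 2 = 0, same as step 0 -> [6 7 8]

Answer: 6 7 8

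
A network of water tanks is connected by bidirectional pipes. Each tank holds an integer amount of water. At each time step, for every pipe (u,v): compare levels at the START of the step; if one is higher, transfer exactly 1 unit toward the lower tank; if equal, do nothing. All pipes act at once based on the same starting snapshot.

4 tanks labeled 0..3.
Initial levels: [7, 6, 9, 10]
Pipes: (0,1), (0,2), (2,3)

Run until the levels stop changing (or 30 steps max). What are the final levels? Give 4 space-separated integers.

Step 1: flows [0->1,2->0,3->2] -> levels [7 7 9 9]
Step 2: flows [0=1,2->0,2=3] -> levels [8 7 8 9]
Step 3: flows [0->1,0=2,3->2] -> levels [7 8 9 8]
Step 4: flows [1->0,2->0,2->3] -> levels [9 7 7 9]
Step 5: flows [0->1,0->2,3->2] -> levels [7 8 9 8]
  -> period-2 cycle: step 5 state = step 3 state; never stabilizes
  -> state at step 30: (30-3) mod 2 = 1, same as step 4 -> [9 7 7 9]

Answer: 9 7 7 9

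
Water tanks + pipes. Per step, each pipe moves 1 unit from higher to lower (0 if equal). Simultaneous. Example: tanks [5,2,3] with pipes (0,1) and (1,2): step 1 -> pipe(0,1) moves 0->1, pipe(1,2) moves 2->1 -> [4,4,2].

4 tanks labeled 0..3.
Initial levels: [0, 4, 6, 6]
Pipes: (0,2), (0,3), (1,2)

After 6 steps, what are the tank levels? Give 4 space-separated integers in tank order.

Answer: 4 4 4 4

Derivation:
Step 1: flows [2->0,3->0,2->1] -> levels [2 5 4 5]
Step 2: flows [2->0,3->0,1->2] -> levels [4 4 4 4]
Step 3: flows [0=2,0=3,1=2] -> levels [4 4 4 4]
  -> stable; steps 4..6 unchanged -> [4 4 4 4]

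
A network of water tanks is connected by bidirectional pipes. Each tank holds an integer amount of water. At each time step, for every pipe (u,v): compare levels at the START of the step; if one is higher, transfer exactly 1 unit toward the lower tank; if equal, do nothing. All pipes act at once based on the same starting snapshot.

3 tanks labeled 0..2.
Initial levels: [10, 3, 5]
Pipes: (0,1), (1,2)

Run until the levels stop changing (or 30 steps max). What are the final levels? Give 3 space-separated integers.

Step 1: flows [0->1,2->1] -> levels [9 5 4]
Step 2: flows [0->1,1->2] -> levels [8 5 5]
Step 3: flows [0->1,1=2] -> levels [7 6 5]
Step 4: flows [0->1,1->2] -> levels [6 6 6]
Step 5: flows [0=1,1=2] -> levels [6 6 6]
  -> stable (no change)

Answer: 6 6 6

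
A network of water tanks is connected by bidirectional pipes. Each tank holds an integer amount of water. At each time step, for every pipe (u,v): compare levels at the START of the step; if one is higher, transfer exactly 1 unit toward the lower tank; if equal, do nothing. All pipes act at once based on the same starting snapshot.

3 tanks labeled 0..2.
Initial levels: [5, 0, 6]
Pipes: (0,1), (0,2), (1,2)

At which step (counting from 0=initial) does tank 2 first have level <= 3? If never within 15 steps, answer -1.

Answer: 3

Derivation:
Step 1: flows [0->1,2->0,2->1] -> levels [5 2 4]
Step 2: flows [0->1,0->2,2->1] -> levels [3 4 4]
Step 3: flows [1->0,2->0,1=2] -> levels [5 3 3]
Tank 2 first reaches <=3 at step 3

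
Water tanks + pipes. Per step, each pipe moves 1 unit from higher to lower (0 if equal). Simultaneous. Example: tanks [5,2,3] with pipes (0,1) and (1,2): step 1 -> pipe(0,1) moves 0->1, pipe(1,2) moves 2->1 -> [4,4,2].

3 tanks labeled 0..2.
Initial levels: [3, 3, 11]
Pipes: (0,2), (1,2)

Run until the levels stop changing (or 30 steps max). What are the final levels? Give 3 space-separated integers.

Step 1: flows [2->0,2->1] -> levels [4 4 9]
Step 2: flows [2->0,2->1] -> levels [5 5 7]
Step 3: flows [2->0,2->1] -> levels [6 6 5]
Step 4: flows [0->2,1->2] -> levels [5 5 7]
  -> period-2 cycle: step 4 state = step 2 state; never stabilizes
  -> state at step 30: (30-2) mod 2 = 0, same as step 2 -> [5 5 7]

Answer: 5 5 7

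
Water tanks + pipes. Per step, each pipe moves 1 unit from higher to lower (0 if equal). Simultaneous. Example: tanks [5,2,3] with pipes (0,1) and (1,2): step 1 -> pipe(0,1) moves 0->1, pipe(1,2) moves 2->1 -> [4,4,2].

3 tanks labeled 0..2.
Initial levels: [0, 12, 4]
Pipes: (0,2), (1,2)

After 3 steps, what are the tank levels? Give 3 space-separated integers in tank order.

Step 1: flows [2->0,1->2] -> levels [1 11 4]
Step 2: flows [2->0,1->2] -> levels [2 10 4]
Step 3: flows [2->0,1->2] -> levels [3 9 4]

Answer: 3 9 4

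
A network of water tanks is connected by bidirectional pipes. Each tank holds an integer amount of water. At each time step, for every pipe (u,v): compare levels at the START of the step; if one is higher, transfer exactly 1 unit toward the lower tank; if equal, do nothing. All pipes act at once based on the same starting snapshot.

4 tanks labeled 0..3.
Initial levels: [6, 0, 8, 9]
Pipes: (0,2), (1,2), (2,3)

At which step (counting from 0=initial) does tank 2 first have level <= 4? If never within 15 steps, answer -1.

Step 1: flows [2->0,2->1,3->2] -> levels [7 1 7 8]
Step 2: flows [0=2,2->1,3->2] -> levels [7 2 7 7]
Step 3: flows [0=2,2->1,2=3] -> levels [7 3 6 7]
Step 4: flows [0->2,2->1,3->2] -> levels [6 4 7 6]
Step 5: flows [2->0,2->1,2->3] -> levels [7 5 4 7]
Tank 2 first reaches <=4 at step 5

Answer: 5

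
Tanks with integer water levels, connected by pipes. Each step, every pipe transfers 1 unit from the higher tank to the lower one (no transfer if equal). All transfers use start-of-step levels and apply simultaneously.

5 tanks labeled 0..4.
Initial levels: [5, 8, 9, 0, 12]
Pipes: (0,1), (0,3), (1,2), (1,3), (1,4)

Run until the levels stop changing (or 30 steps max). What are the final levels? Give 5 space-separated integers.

Answer: 7 5 7 7 8

Derivation:
Step 1: flows [1->0,0->3,2->1,1->3,4->1] -> levels [5 8 8 2 11]
Step 2: flows [1->0,0->3,1=2,1->3,4->1] -> levels [5 7 8 4 10]
Step 3: flows [1->0,0->3,2->1,1->3,4->1] -> levels [5 7 7 6 9]
Step 4: flows [1->0,3->0,1=2,1->3,4->1] -> levels [7 6 7 6 8]
Step 5: flows [0->1,0->3,2->1,1=3,4->1] -> levels [5 9 6 7 7]
Step 6: flows [1->0,3->0,1->2,1->3,1->4] -> levels [7 5 7 7 8]
Step 7: flows [0->1,0=3,2->1,3->1,4->1] -> levels [6 9 6 6 7]
Step 8: flows [1->0,0=3,1->2,1->3,1->4] -> levels [7 5 7 7 8]
  -> period-2 cycle: step 8 state = step 6 state; never stabilizes
  -> state at step 30: (30-6) mod 2 = 0, same as step 6 -> [7 5 7 7 8]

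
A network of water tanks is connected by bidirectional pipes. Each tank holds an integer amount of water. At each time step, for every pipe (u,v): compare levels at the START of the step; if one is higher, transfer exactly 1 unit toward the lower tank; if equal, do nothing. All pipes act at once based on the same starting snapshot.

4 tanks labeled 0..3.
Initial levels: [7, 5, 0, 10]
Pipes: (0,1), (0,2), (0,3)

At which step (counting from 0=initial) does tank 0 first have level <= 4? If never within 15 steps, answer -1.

Answer: 7

Derivation:
Step 1: flows [0->1,0->2,3->0] -> levels [6 6 1 9]
Step 2: flows [0=1,0->2,3->0] -> levels [6 6 2 8]
Step 3: flows [0=1,0->2,3->0] -> levels [6 6 3 7]
Step 4: flows [0=1,0->2,3->0] -> levels [6 6 4 6]
Step 5: flows [0=1,0->2,0=3] -> levels [5 6 5 6]
Step 6: flows [1->0,0=2,3->0] -> levels [7 5 5 5]
Step 7: flows [0->1,0->2,0->3] -> levels [4 6 6 6]
Tank 0 first reaches <=4 at step 7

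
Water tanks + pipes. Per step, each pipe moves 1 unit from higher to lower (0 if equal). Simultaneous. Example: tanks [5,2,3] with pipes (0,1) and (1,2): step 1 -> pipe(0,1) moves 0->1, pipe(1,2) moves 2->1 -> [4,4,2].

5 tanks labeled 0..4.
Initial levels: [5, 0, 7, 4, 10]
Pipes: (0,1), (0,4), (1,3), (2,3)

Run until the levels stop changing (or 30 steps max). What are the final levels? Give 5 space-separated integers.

Step 1: flows [0->1,4->0,3->1,2->3] -> levels [5 2 6 4 9]
Step 2: flows [0->1,4->0,3->1,2->3] -> levels [5 4 5 4 8]
Step 3: flows [0->1,4->0,1=3,2->3] -> levels [5 5 4 5 7]
Step 4: flows [0=1,4->0,1=3,3->2] -> levels [6 5 5 4 6]
Step 5: flows [0->1,0=4,1->3,2->3] -> levels [5 5 4 6 6]
Step 6: flows [0=1,4->0,3->1,3->2] -> levels [6 6 5 4 5]
Step 7: flows [0=1,0->4,1->3,2->3] -> levels [5 5 4 6 6]
  -> period-2 cycle: step 7 state = step 5 state; never stabilizes
  -> state at step 30: (30-5) mod 2 = 1, same as step 6 -> [6 6 5 4 5]

Answer: 6 6 5 4 5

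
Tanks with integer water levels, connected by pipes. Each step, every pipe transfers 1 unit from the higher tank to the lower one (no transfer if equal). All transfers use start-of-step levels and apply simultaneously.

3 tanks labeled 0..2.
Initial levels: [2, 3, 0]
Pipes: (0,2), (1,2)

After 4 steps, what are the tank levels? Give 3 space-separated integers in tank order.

Step 1: flows [0->2,1->2] -> levels [1 2 2]
Step 2: flows [2->0,1=2] -> levels [2 2 1]
Step 3: flows [0->2,1->2] -> levels [1 1 3]
Step 4: flows [2->0,2->1] -> levels [2 2 1]

Answer: 2 2 1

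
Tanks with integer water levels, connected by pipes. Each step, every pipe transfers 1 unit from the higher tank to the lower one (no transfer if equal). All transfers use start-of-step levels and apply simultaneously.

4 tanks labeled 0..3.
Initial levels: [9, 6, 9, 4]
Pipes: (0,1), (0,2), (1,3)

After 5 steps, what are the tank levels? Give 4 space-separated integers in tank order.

Answer: 6 8 8 6

Derivation:
Step 1: flows [0->1,0=2,1->3] -> levels [8 6 9 5]
Step 2: flows [0->1,2->0,1->3] -> levels [8 6 8 6]
Step 3: flows [0->1,0=2,1=3] -> levels [7 7 8 6]
Step 4: flows [0=1,2->0,1->3] -> levels [8 6 7 7]
Step 5: flows [0->1,0->2,3->1] -> levels [6 8 8 6]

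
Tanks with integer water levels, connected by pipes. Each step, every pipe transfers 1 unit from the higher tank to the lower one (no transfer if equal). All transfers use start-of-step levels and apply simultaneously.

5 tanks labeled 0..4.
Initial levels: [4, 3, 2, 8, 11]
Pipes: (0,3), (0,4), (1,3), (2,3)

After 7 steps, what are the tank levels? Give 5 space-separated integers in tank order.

Step 1: flows [3->0,4->0,3->1,3->2] -> levels [6 4 3 5 10]
Step 2: flows [0->3,4->0,3->1,3->2] -> levels [6 5 4 4 9]
Step 3: flows [0->3,4->0,1->3,2=3] -> levels [6 4 4 6 8]
Step 4: flows [0=3,4->0,3->1,3->2] -> levels [7 5 5 4 7]
Step 5: flows [0->3,0=4,1->3,2->3] -> levels [6 4 4 7 7]
Step 6: flows [3->0,4->0,3->1,3->2] -> levels [8 5 5 4 6]
Step 7: flows [0->3,0->4,1->3,2->3] -> levels [6 4 4 7 7]

Answer: 6 4 4 7 7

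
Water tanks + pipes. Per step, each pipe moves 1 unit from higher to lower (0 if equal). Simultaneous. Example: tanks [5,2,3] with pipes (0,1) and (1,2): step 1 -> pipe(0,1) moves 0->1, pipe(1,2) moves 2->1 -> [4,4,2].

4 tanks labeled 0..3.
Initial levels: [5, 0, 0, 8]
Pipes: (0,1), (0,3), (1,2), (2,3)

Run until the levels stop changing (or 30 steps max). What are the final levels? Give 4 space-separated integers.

Answer: 4 3 4 2

Derivation:
Step 1: flows [0->1,3->0,1=2,3->2] -> levels [5 1 1 6]
Step 2: flows [0->1,3->0,1=2,3->2] -> levels [5 2 2 4]
Step 3: flows [0->1,0->3,1=2,3->2] -> levels [3 3 3 4]
Step 4: flows [0=1,3->0,1=2,3->2] -> levels [4 3 4 2]
Step 5: flows [0->1,0->3,2->1,2->3] -> levels [2 5 2 4]
Step 6: flows [1->0,3->0,1->2,3->2] -> levels [4 3 4 2]
  -> period-2 cycle: step 6 state = step 4 state; never stabilizes
  -> state at step 30: (30-4) mod 2 = 0, same as step 4 -> [4 3 4 2]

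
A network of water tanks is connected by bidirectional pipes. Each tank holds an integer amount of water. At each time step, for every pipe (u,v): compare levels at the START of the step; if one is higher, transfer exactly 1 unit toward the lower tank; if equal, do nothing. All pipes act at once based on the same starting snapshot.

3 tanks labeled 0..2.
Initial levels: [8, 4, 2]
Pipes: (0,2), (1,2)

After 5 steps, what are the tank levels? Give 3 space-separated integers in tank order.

Answer: 4 4 6

Derivation:
Step 1: flows [0->2,1->2] -> levels [7 3 4]
Step 2: flows [0->2,2->1] -> levels [6 4 4]
Step 3: flows [0->2,1=2] -> levels [5 4 5]
Step 4: flows [0=2,2->1] -> levels [5 5 4]
Step 5: flows [0->2,1->2] -> levels [4 4 6]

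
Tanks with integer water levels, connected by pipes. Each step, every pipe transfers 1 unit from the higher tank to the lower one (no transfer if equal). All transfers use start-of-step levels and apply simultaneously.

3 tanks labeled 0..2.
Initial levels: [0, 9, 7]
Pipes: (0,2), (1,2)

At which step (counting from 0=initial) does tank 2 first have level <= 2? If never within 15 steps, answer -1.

Step 1: flows [2->0,1->2] -> levels [1 8 7]
Step 2: flows [2->0,1->2] -> levels [2 7 7]
Step 3: flows [2->0,1=2] -> levels [3 7 6]
Step 4: flows [2->0,1->2] -> levels [4 6 6]
Step 5: flows [2->0,1=2] -> levels [5 6 5]
Step 6: flows [0=2,1->2] -> levels [5 5 6]
Step 7: flows [2->0,2->1] -> levels [6 6 4]
Step 8: flows [0->2,1->2] -> levels [5 5 6]
  -> period-2 cycle (repeats step 6); tank 2 never drops to <=2
Tank 2 never reaches <=2 within 15 steps

Answer: -1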